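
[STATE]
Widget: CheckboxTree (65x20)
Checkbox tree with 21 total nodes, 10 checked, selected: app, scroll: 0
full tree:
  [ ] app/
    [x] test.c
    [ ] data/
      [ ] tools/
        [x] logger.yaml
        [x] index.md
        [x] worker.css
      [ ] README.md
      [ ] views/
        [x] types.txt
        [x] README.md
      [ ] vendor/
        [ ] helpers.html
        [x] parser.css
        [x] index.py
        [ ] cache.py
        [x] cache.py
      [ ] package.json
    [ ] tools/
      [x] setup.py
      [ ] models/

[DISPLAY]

>[-] app/                                                        
   [x] test.c                                                    
   [-] data/                                                     
     [x] tools/                                                  
       [x] logger.yaml                                           
       [x] index.md                                              
       [x] worker.css                                            
     [ ] README.md                                               
     [x] views/                                                  
       [x] types.txt                                             
       [x] README.md                                             
     [-] vendor/                                                 
       [ ] helpers.html                                          
       [x] parser.css                                            
       [x] index.py                                              
       [ ] cache.py                                              
       [x] cache.py                                              
     [ ] package.json                                            
   [-] tools/                                                    
     [x] setup.py                                                


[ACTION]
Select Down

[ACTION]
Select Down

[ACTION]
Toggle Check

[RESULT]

 [-] app/                                                        
   [x] test.c                                                    
>  [x] data/                                                     
     [x] tools/                                                  
       [x] logger.yaml                                           
       [x] index.md                                              
       [x] worker.css                                            
     [x] README.md                                               
     [x] views/                                                  
       [x] types.txt                                             
       [x] README.md                                             
     [x] vendor/                                                 
       [x] helpers.html                                          
       [x] parser.css                                            
       [x] index.py                                              
       [x] cache.py                                              
       [x] cache.py                                              
     [x] package.json                                            
   [-] tools/                                                    
     [x] setup.py                                                


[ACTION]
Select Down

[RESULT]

 [-] app/                                                        
   [x] test.c                                                    
   [x] data/                                                     
>    [x] tools/                                                  
       [x] logger.yaml                                           
       [x] index.md                                              
       [x] worker.css                                            
     [x] README.md                                               
     [x] views/                                                  
       [x] types.txt                                             
       [x] README.md                                             
     [x] vendor/                                                 
       [x] helpers.html                                          
       [x] parser.css                                            
       [x] index.py                                              
       [x] cache.py                                              
       [x] cache.py                                              
     [x] package.json                                            
   [-] tools/                                                    
     [x] setup.py                                                


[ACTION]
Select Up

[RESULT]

 [-] app/                                                        
   [x] test.c                                                    
>  [x] data/                                                     
     [x] tools/                                                  
       [x] logger.yaml                                           
       [x] index.md                                              
       [x] worker.css                                            
     [x] README.md                                               
     [x] views/                                                  
       [x] types.txt                                             
       [x] README.md                                             
     [x] vendor/                                                 
       [x] helpers.html                                          
       [x] parser.css                                            
       [x] index.py                                              
       [x] cache.py                                              
       [x] cache.py                                              
     [x] package.json                                            
   [-] tools/                                                    
     [x] setup.py                                                


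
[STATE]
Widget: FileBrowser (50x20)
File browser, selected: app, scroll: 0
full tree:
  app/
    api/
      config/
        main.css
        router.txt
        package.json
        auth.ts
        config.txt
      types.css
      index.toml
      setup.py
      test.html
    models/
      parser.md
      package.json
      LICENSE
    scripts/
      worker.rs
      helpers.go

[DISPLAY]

> [-] app/                                        
    [+] api/                                      
    [+] models/                                   
    [+] scripts/                                  
                                                  
                                                  
                                                  
                                                  
                                                  
                                                  
                                                  
                                                  
                                                  
                                                  
                                                  
                                                  
                                                  
                                                  
                                                  
                                                  


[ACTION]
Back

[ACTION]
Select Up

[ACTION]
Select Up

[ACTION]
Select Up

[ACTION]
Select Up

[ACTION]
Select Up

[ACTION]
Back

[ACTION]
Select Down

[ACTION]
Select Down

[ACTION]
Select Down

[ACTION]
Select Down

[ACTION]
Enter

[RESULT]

  [-] app/                                        
    [+] api/                                      
    [+] models/                                   
  > [-] scripts/                                  
      worker.rs                                   
      helpers.go                                  
                                                  
                                                  
                                                  
                                                  
                                                  
                                                  
                                                  
                                                  
                                                  
                                                  
                                                  
                                                  
                                                  
                                                  


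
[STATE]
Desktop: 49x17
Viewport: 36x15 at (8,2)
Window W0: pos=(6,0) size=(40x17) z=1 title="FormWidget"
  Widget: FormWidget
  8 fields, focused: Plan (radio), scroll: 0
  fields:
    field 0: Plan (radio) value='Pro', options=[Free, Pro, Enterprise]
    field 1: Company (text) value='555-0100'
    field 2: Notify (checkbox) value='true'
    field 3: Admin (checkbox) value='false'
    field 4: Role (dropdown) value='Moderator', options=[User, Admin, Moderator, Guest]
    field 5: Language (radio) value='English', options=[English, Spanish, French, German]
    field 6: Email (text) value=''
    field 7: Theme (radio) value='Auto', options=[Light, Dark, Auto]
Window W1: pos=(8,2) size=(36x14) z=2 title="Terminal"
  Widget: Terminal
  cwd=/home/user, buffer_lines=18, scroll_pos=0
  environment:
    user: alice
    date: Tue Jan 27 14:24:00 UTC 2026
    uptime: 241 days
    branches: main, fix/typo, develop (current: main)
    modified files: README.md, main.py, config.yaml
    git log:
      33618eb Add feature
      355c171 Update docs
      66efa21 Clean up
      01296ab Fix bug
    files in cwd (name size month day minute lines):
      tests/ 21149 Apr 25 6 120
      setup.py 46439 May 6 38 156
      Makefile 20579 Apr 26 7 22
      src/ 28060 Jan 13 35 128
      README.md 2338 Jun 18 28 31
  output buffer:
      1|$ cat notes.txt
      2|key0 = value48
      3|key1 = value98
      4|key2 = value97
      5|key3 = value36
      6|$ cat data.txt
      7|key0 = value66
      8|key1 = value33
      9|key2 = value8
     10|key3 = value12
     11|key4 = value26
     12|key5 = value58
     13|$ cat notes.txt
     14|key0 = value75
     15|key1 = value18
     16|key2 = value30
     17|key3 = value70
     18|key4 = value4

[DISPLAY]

┏━━━━━━━━━━━━━━━━━━━━━━━━━━━━━━━━━━┓
┃ Terminal                         ┃
┠──────────────────────────────────┨
┃$ cat notes.txt                   ┃
┃key0 = value48                    ┃
┃key1 = value98                    ┃
┃key2 = value97                    ┃
┃key3 = value36                    ┃
┃$ cat data.txt                    ┃
┃key0 = value66                    ┃
┃key1 = value33                    ┃
┃key2 = value8                     ┃
┃key3 = value12                    ┃
┗━━━━━━━━━━━━━━━━━━━━━━━━━━━━━━━━━━┛
━━━━━━━━━━━━━━━━━━━━━━━━━━━━━━━━━━━━


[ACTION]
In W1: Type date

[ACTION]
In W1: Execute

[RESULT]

┏━━━━━━━━━━━━━━━━━━━━━━━━━━━━━━━━━━┓
┃ Terminal                         ┃
┠──────────────────────────────────┨
┃key5 = value58                    ┃
┃$ cat notes.txt                   ┃
┃key0 = value75                    ┃
┃key1 = value18                    ┃
┃key2 = value30                    ┃
┃key3 = value70                    ┃
┃key4 = value4                     ┃
┃$ date                            ┃
┃Tue Jan 27 14:24:00 UTC 2026      ┃
┃$ █                               ┃
┗━━━━━━━━━━━━━━━━━━━━━━━━━━━━━━━━━━┛
━━━━━━━━━━━━━━━━━━━━━━━━━━━━━━━━━━━━


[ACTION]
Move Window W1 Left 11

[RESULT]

━━━━━━━━━━━━━━━━━━━━━━━━━━━┓────────
al                         ┃ro  ( ) 
───────────────────────────┨        
value58                    ┃        
otes.txt                   ┃        
value75                    ┃       ▼
value18                    ┃) Spanis
value30                    ┃        
value70                    ┃Dark  (●
value4                     ┃        
                           ┃        
 27 14:24:00 UTC 2026      ┃        
                           ┃        
━━━━━━━━━━━━━━━━━━━━━━━━━━━┛        
━━━━━━━━━━━━━━━━━━━━━━━━━━━━━━━━━━━━


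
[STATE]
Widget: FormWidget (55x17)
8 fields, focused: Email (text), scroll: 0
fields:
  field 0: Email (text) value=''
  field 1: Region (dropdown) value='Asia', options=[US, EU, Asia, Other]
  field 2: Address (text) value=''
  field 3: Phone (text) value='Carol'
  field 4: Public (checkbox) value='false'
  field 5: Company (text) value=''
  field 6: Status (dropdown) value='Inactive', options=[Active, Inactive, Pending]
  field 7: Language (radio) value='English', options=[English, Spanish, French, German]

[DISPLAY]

> Email:      [                                       ]
  Region:     [Asia                                  ▼]
  Address:    [                                       ]
  Phone:      [Carol                                  ]
  Public:     [ ]                                      
  Company:    [                                       ]
  Status:     [Inactive                              ▼]
  Language:   (●) English  ( ) Spanish  ( ) French  ( )
                                                       
                                                       
                                                       
                                                       
                                                       
                                                       
                                                       
                                                       
                                                       


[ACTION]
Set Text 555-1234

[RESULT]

> Email:      [555-1234                               ]
  Region:     [Asia                                  ▼]
  Address:    [                                       ]
  Phone:      [Carol                                  ]
  Public:     [ ]                                      
  Company:    [                                       ]
  Status:     [Inactive                              ▼]
  Language:   (●) English  ( ) Spanish  ( ) French  ( )
                                                       
                                                       
                                                       
                                                       
                                                       
                                                       
                                                       
                                                       
                                                       


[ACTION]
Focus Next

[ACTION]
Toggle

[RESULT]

  Email:      [555-1234                               ]
> Region:     [Asia                                  ▼]
  Address:    [                                       ]
  Phone:      [Carol                                  ]
  Public:     [ ]                                      
  Company:    [                                       ]
  Status:     [Inactive                              ▼]
  Language:   (●) English  ( ) Spanish  ( ) French  ( )
                                                       
                                                       
                                                       
                                                       
                                                       
                                                       
                                                       
                                                       
                                                       


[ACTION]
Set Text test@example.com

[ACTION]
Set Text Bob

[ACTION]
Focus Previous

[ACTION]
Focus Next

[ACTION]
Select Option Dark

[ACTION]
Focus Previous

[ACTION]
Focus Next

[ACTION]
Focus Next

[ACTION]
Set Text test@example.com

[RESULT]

  Email:      [555-1234                               ]
  Region:     [Asia                                  ▼]
> Address:    [test@example.com                       ]
  Phone:      [Carol                                  ]
  Public:     [ ]                                      
  Company:    [                                       ]
  Status:     [Inactive                              ▼]
  Language:   (●) English  ( ) Spanish  ( ) French  ( )
                                                       
                                                       
                                                       
                                                       
                                                       
                                                       
                                                       
                                                       
                                                       


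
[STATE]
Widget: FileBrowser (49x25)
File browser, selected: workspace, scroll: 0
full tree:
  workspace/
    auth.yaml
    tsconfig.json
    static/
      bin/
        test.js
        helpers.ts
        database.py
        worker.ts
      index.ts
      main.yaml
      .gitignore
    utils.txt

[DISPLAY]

> [-] workspace/                                 
    auth.yaml                                    
    tsconfig.json                                
    [+] static/                                  
    utils.txt                                    
                                                 
                                                 
                                                 
                                                 
                                                 
                                                 
                                                 
                                                 
                                                 
                                                 
                                                 
                                                 
                                                 
                                                 
                                                 
                                                 
                                                 
                                                 
                                                 
                                                 


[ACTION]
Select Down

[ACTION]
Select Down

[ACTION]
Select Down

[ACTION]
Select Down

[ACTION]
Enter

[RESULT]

  [-] workspace/                                 
    auth.yaml                                    
    tsconfig.json                                
    [+] static/                                  
  > utils.txt                                    
                                                 
                                                 
                                                 
                                                 
                                                 
                                                 
                                                 
                                                 
                                                 
                                                 
                                                 
                                                 
                                                 
                                                 
                                                 
                                                 
                                                 
                                                 
                                                 
                                                 


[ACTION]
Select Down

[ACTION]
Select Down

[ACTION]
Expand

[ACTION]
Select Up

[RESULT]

  [-] workspace/                                 
    auth.yaml                                    
    tsconfig.json                                
  > [+] static/                                  
    utils.txt                                    
                                                 
                                                 
                                                 
                                                 
                                                 
                                                 
                                                 
                                                 
                                                 
                                                 
                                                 
                                                 
                                                 
                                                 
                                                 
                                                 
                                                 
                                                 
                                                 
                                                 


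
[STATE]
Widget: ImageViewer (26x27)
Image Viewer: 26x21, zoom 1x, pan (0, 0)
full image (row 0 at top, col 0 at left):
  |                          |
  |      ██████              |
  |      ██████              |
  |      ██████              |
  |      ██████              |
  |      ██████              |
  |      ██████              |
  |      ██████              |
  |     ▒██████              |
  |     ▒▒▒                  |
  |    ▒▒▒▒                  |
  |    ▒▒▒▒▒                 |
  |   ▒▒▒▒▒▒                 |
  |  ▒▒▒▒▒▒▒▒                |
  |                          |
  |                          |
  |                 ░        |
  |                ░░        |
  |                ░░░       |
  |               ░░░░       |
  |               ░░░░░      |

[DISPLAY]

                          
      ██████              
      ██████              
      ██████              
      ██████              
      ██████              
      ██████              
      ██████              
     ▒██████              
     ▒▒▒                  
    ▒▒▒▒                  
    ▒▒▒▒▒                 
   ▒▒▒▒▒▒                 
  ▒▒▒▒▒▒▒▒                
                          
                          
                 ░        
                ░░        
                ░░░       
               ░░░░       
               ░░░░░      
                          
                          
                          
                          
                          
                          


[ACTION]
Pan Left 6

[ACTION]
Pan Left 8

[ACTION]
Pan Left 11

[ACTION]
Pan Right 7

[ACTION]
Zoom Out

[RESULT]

                          
█████                     
█████                     
█████                     
█████                     
█████                     
█████                     
█████                     
█████                     
▒                         
▒                         
▒▒                        
▒▒                        
▒▒▒                       
                          
                          
          ░               
         ░░               
         ░░░              
        ░░░░              
        ░░░░░             
                          
                          
                          
                          
                          
                          


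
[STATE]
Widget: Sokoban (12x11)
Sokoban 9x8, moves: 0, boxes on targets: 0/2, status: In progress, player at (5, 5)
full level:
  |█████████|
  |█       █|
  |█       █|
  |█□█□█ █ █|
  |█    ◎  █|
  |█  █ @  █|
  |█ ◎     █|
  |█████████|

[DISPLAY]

█████████   
█       █   
█       █   
█□█□█ █ █   
█    ◎  █   
█  █ @  █   
█ ◎     █   
█████████   
Moves: 0  0/
            
            


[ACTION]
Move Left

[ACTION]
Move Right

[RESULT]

█████████   
█       █   
█       █   
█□█□█ █ █   
█    ◎  █   
█  █ @  █   
█ ◎     █   
█████████   
Moves: 2  0/
            
            


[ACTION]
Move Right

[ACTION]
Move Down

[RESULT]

█████████   
█       █   
█       █   
█□█□█ █ █   
█    ◎  █   
█  █    █   
█ ◎   @ █   
█████████   
Moves: 4  0/
            
            


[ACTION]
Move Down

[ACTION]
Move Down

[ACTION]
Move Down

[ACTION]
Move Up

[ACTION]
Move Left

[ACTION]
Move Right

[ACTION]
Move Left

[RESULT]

█████████   
█       █   
█       █   
█□█□█ █ █   
█    ◎  █   
█  █ @  █   
█ ◎     █   
█████████   
Moves: 8  0/
            
            


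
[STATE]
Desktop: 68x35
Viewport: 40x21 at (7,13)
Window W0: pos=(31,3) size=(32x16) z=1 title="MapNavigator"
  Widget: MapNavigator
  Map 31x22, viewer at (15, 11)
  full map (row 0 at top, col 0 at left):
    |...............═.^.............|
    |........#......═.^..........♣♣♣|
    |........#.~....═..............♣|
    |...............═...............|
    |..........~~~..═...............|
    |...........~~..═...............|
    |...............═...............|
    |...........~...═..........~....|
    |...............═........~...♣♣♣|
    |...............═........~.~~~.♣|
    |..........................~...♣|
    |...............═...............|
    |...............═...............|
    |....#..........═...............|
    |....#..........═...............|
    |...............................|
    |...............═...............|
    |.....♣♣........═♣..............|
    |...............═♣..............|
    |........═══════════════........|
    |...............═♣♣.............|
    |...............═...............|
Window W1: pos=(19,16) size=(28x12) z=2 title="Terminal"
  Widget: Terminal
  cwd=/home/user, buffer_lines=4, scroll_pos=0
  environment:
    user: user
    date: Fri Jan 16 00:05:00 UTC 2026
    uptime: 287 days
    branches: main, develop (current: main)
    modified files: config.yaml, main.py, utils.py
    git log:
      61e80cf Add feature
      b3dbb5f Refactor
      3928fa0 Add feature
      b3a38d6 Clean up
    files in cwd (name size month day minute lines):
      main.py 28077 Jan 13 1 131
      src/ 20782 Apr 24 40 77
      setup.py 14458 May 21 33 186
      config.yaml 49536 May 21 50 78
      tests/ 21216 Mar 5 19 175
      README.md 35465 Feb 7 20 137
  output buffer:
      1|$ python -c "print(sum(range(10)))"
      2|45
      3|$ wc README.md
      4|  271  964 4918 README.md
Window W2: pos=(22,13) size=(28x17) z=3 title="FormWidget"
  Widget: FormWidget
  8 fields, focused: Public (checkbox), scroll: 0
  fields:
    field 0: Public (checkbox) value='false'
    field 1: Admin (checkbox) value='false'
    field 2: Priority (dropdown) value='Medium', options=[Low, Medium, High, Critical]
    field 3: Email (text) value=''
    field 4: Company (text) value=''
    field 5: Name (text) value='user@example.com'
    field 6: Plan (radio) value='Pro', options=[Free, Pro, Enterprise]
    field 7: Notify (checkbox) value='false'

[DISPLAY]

               ┏━━━━━━━━━━━━━━━━━━━━━━━━
               ┃ FormWidget             
               ┠────────────────────────
            ┏━━┃> Public:     [ ]       
            ┃ T┃  Admin:      [ ]       
            ┠──┃  Priority:   [Medium   
            ┃$ ┃  Email:      [         
            ┃45┃  Company:    [         
            ┃$ ┃  Name:       [user@exam
            ┃  ┃  Plan:       ( ) Free  
            ┃$ ┃  Notify:     [ ]       
            ┃  ┃                        
            ┃  ┃                        
            ┃  ┃                        
            ┗━━┃                        
               ┃                        
               ┗━━━━━━━━━━━━━━━━━━━━━━━━
                                        
                                        
                                        
                                        


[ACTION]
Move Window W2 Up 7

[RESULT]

               ┃  Company:    [         
               ┃  Name:       [user@exam
               ┃  Plan:       ( ) Free  
            ┏━━┃  Notify:     [ ]       
            ┃ T┃                        
            ┠──┃                        
            ┃$ ┃                        
            ┃45┃                        
            ┃$ ┃                        
            ┃  ┗━━━━━━━━━━━━━━━━━━━━━━━━
            ┃$ █                       ┃
            ┃                          ┃
            ┃                          ┃
            ┃                          ┃
            ┗━━━━━━━━━━━━━━━━━━━━━━━━━━┛
                                        
                                        
                                        
                                        
                                        
                                        


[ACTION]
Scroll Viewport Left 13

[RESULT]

                      ┃  Company:    [  
                      ┃  Name:       [us
                      ┃  Plan:       ( )
                   ┏━━┃  Notify:     [ ]
                   ┃ T┃                 
                   ┠──┃                 
                   ┃$ ┃                 
                   ┃45┃                 
                   ┃$ ┃                 
                   ┃  ┗━━━━━━━━━━━━━━━━━
                   ┃$ █                 
                   ┃                    
                   ┃                    
                   ┃                    
                   ┗━━━━━━━━━━━━━━━━━━━━
                                        
                                        
                                        
                                        
                                        
                                        


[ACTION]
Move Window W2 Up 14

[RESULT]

                      ┃                 
                      ┃                 
                      ┃                 
                   ┏━━┗━━━━━━━━━━━━━━━━━
                   ┃ Terminal           
                   ┠────────────────────
                   ┃$ python -c "print(s
                   ┃45                  
                   ┃$ wc README.md      
                   ┃  271  964 4918 READ
                   ┃$ █                 
                   ┃                    
                   ┃                    
                   ┃                    
                   ┗━━━━━━━━━━━━━━━━━━━━
                                        
                                        
                                        
                                        
                                        
                                        


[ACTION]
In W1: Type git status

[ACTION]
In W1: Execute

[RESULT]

                      ┃                 
                      ┃                 
                      ┃                 
                   ┏━━┗━━━━━━━━━━━━━━━━━
                   ┃ Terminal           
                   ┠────────────────────
                   ┃$ git status        
                   ┃On branch main      
                   ┃Changes not staged f
                   ┃                    
                   ┃        modified:   
                   ┃        modified:   
                   ┃        modified:   
                   ┃$ █                 
                   ┗━━━━━━━━━━━━━━━━━━━━
                                        
                                        
                                        
                                        
                                        
                                        


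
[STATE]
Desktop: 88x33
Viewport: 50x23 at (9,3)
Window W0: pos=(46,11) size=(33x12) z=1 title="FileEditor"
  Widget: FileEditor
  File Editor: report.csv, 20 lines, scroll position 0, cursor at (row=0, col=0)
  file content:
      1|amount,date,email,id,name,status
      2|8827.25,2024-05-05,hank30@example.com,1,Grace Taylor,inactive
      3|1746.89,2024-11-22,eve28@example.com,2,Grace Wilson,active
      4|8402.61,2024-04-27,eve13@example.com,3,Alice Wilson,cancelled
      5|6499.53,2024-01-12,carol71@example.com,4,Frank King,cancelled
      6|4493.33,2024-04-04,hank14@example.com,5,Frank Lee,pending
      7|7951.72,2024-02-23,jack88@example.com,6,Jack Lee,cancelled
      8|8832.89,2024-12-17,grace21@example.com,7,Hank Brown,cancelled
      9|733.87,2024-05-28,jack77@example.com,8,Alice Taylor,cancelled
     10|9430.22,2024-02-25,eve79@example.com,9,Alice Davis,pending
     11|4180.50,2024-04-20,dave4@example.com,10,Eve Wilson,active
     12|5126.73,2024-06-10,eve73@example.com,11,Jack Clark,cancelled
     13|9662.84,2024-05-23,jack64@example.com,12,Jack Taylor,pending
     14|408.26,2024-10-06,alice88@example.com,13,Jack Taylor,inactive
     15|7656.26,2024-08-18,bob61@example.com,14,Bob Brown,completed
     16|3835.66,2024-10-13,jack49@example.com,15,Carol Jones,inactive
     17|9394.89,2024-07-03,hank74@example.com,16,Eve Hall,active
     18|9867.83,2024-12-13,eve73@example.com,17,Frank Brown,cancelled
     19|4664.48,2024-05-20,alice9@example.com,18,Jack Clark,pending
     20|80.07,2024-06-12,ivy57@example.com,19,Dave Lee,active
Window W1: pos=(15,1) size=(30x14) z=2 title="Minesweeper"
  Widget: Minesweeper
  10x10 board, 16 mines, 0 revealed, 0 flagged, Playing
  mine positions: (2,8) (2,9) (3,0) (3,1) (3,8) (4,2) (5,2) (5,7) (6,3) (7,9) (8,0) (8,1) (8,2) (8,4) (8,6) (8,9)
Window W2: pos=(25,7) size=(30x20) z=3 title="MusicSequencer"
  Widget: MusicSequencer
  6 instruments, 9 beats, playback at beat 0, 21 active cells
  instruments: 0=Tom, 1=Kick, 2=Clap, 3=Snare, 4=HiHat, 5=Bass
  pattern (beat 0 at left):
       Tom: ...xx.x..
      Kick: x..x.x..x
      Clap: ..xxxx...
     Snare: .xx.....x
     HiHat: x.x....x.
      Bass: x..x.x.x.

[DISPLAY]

      ┠────────────────────────────┨              
      ┃■■■■■■■■■■                  ┃              
      ┃■■■■■■■■■■                  ┃              
      ┃■■■■■■■■■■                  ┃              
      ┃■■■■■■■■■┏━━━━━━━━━━━━━━━━━━━━━━━━━━━━┓    
      ┃■■■■■■■■■┃ MusicSequencer             ┃    
      ┃■■■■■■■■■┠────────────────────────────┨    
      ┃■■■■■■■■■┃      ▼12345678             ┃    
      ┃■■■■■■■■■┃   Tom···██·█··             ┃━━━━
      ┃■■■■■■■■■┃  Kick█··█·█··█             ┃tor 
      ┃■■■■■■■■■┃  Clap··████···             ┃────
      ┗━━━━━━━━━┃ Snare·██·····█             ┃ate,
                ┃ HiHat█·█····█·             ┃2024
                ┃  Bass█··█·█·█·             ┃2024
                ┃                            ┃2024
                ┃                            ┃2024
                ┃                            ┃2024
                ┃                            ┃2024
                ┃                            ┃2024
                ┃                            ┃━━━━
                ┃                            ┃    
                ┃                            ┃    
                ┃                            ┃    


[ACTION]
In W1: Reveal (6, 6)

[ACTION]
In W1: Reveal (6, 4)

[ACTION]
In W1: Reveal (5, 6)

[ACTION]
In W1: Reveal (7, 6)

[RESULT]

      ┠────────────────────────────┨              
      ┃■■■■■■■■■■                  ┃              
      ┃■■■■■■■■■■                  ┃              
      ┃■■■■■■■■■■                  ┃              
      ┃■■■■■■■■■┏━━━━━━━━━━━━━━━━━━━━━━━━━━━━┓    
      ┃■■■■■■■■■┃ MusicSequencer             ┃    
      ┃■■■■■■1■■┠────────────────────────────┨    
      ┃■■■■1■1■■┃      ▼12345678             ┃    
      ┃■■■■■■1■■┃   Tom···██·█··             ┃━━━━
      ┃■■■■■■■■■┃  Kick█··█·█··█             ┃tor 
      ┃■■■■■■■■■┃  Clap··████···             ┃────
      ┗━━━━━━━━━┃ Snare·██·····█             ┃ate,
                ┃ HiHat█·█····█·             ┃2024
                ┃  Bass█··█·█·█·             ┃2024
                ┃                            ┃2024
                ┃                            ┃2024
                ┃                            ┃2024
                ┃                            ┃2024
                ┃                            ┃2024
                ┃                            ┃━━━━
                ┃                            ┃    
                ┃                            ┃    
                ┃                            ┃    


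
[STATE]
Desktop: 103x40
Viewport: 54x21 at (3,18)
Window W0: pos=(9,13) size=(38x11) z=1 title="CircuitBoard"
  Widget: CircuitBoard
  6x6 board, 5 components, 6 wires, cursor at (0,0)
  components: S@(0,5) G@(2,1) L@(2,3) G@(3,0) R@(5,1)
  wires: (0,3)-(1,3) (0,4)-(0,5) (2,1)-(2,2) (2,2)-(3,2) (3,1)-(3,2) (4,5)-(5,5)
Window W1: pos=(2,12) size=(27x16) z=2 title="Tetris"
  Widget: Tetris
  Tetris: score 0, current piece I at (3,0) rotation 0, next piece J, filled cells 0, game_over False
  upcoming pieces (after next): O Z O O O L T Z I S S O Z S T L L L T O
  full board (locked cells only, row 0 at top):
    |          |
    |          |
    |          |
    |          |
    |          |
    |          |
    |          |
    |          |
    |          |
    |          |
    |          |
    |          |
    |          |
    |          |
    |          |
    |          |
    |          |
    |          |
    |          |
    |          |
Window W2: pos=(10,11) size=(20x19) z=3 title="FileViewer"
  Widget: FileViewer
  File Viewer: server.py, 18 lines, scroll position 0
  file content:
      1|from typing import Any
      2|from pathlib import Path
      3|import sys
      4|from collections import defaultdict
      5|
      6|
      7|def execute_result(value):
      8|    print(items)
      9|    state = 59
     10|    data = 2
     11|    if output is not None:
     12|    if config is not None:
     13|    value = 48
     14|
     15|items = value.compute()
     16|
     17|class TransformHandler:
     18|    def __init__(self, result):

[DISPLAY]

       ┃                 ░┃                ┃          
       ┃                 ░┃                ┃          
       ┃def execute_resul░┃                ┃          
       ┃    print(items) ░┃                ┃          
       ┃    state = 59   ░┃                ┃          
       ┃    data = 2     ░┃━━━━━━━━━━━━━━━━┛          
       ┃    if output is ░┃                           
       ┃    if config is ░┃                           
       ┃    value = 48   ░┃                           
━━━━━━━┃                 ░┃                           
       ┃items = value.com▼┃                           
       ┗━━━━━━━━━━━━━━━━━━┛                           
                                                      
                                                      
                                                      
                                                      
                                                      
                                                      
                                                      
                                                      
                                                      


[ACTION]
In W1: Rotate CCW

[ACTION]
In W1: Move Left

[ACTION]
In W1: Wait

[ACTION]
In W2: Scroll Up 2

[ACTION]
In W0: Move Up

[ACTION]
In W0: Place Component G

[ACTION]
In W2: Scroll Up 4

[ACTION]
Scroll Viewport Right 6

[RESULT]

 ┃                 ░┃                ┃                
 ┃                 ░┃                ┃                
 ┃def execute_resul░┃                ┃                
 ┃    print(items) ░┃                ┃                
 ┃    state = 59   ░┃                ┃                
 ┃    data = 2     ░┃━━━━━━━━━━━━━━━━┛                
 ┃    if output is ░┃                                 
 ┃    if config is ░┃                                 
 ┃    value = 48   ░┃                                 
━┃                 ░┃                                 
 ┃items = value.com▼┃                                 
 ┗━━━━━━━━━━━━━━━━━━┛                                 
                                                      
                                                      
                                                      
                                                      
                                                      
                                                      
                                                      
                                                      
                                                      
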